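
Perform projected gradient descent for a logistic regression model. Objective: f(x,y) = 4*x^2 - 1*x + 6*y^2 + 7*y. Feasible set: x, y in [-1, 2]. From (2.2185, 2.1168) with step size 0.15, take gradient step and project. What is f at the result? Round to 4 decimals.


Step 1: Compute gradient at (2.2185, 2.1168).
grad_x = 2*4*2.2185 - 1 = 16.748
grad_y = 2*6*2.1168 + 7 = 32.4016
Step 2: Gradient step.
x_raw = 2.2185 - 0.15*16.748 = -0.2937
y_raw = 2.1168 - 0.15*32.4016 = -2.7434
Step 3: Project onto [-1, 2].
x_proj = clip(-0.2937) = -0.2937
y_proj = clip(-2.7434) = -1.0
Step 4: Evaluate f.
f(-0.2937, -1.0) = -0.3613


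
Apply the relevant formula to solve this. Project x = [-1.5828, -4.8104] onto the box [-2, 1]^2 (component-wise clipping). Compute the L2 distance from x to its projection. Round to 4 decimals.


Project each component onto [-2, 1].
clip(-1.5828) = -1.5828, clip(-4.8104) = -2.0
Projection = [-1.5828, -2.0]
Squared diffs: [0.0, 7.8983]
Distance = sqrt(7.8983) = 2.8104


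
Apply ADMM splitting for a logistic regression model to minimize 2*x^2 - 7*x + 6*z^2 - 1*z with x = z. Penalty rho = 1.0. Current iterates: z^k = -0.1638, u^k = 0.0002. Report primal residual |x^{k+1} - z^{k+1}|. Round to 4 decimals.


ADMM iteration with rho = 1.0, z^k = -0.1638, u^k = 0.0002
Step 1: x-update.
Minimize 2*x^2 - 7*x + (1.0/2)*(x + 0.1638 + 0.0002)^2
FOC: (2*2 + 1.0)*x = 7 + 1.0*(-0.1638 - 0.0002)
x^{k+1} = 1.3672
Step 2: z-update.
Minimize 6*z^2 - 1*z + (1.0/2)*(1.3672 - z + 0.0002)^2
FOC: (2*6 + 1.0)*z = 1 + 1.0*(1.3672 + 0.0002)
z^{k+1} = 0.1821
Step 3: u-update.
u^{k+1} = 0.0002 + 1.3672 - 0.1821 = 1.1853
Step 4: Primal residual = |1.3672 - 0.1821| = 1.1851


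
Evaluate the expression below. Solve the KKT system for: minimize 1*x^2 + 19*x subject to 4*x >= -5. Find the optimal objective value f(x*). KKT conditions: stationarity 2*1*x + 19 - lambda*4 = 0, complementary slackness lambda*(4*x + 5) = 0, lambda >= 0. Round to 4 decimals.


Step 1: Try lambda = 0 (constraint inactive).
x_unc = -19/(2*1) = -9.5
Check: 4*-9.5 = -38.0 < -5 -- violated!
Step 2: Constraint must be active: 4*x = -5
x* = -5/4 = -1.25
lambda = (2*1*(-1.25) + 19)/4 = 4.125
Step 3: Compute optimal value.
f(x*) = 1*(-1.25)^2 + 19*(-1.25) = -22.1875


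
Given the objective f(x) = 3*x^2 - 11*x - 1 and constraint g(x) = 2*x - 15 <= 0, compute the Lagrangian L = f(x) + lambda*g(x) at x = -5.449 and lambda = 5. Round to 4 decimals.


Step 1: Evaluate f(x).
f(-5.449) = 3*(-5.449)^2 - 11*(-5.449) - 1 = 148.0138
Step 2: Evaluate g(x).
g(-5.449) = 2*-5.449 - 15 = -25.898
Step 3: Compute Lagrangian.
L = 148.0138 + 5*-25.898 = 18.5238


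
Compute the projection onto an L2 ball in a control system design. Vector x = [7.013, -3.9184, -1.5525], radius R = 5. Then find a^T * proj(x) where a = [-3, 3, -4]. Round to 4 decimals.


Step 1: Compute ||x|| (intermediates to 6 decimals).
||x|| = sqrt(7.013^2 + (-3.9184)^2 + (-1.5525)^2) = 8.182071
Step 2: Project.
Since ||x|| > R, scale = R/||x|| = 5/8.182071 = 0.611092, proj(x) = scale * x
proj(x) = [4.285588, -2.394503, -0.94872]
Step 3: Dot product.
a^T * proj(x) = -3*4.285588 + 3*(-2.394503) - 4*(-0.94872) = -16.2454


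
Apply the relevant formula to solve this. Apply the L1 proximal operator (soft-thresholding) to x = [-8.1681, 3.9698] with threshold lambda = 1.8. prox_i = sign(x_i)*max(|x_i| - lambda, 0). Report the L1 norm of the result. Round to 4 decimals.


Soft-thresholding with lambda = 1.8:
prox(-8.1681) = sign(-8.1681)*max(|-8.1681| - 1.8, 0) = -6.3681
prox(3.9698) = sign(3.9698)*max(|3.9698| - 1.8, 0) = 2.1698
prox(x) = [-6.3681, 2.1698]
||prox(x)||_1 = 6.3681 + 2.1698 = 8.5379


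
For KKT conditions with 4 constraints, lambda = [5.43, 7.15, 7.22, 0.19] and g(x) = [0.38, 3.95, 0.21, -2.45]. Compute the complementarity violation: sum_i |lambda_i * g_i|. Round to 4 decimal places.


KKT complementary slackness check:
lambda_1 * g_1 = 5.43 * 0.38 = 2.0634
lambda_2 * g_2 = 7.15 * 3.95 = 28.2425
lambda_3 * g_3 = 7.22 * 0.21 = 1.5162
lambda_4 * g_4 = 0.19 * -2.45 = -0.4655
Total violation = 2.0634 + 28.2425 + 1.5162 + 0.4655 = 32.2876


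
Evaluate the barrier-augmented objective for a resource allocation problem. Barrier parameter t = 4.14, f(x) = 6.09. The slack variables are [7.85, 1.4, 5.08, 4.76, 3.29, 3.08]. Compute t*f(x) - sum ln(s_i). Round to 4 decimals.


Step 1: Compute log-barrier.
ln values: [2.0605, 0.3365, 1.6253, 1.5602, 1.1909, 1.1249]
phi = -(2.0605 + 0.3365 + 1.6253 + 1.5602 + 1.1909 + 1.1249) = -7.8984
Step 2: Compute augmented objective.
t*f(x) = 4.14*6.09 = 25.2126
Total = 25.2126 - 7.8984 = 17.3142


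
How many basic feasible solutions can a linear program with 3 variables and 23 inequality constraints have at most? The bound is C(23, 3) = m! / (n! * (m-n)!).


Each vertex corresponds to some choice of n active constraints out of m, so the number of vertices is at most C(m, n) = m! / (n!(m-n)!).
m = 23, n = 3
Numerator: 23 * 22 * 21
Denominator: 3! = 6
C(23, 3) = 1771


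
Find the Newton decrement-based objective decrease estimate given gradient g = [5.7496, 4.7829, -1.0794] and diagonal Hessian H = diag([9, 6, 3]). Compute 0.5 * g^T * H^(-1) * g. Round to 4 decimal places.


Step 1: H is diagonal, so H^(-1) * g = [0.6388, 0.7972, -0.3598].
Step 2: g^T H^(-1) g = sum_i g_i^2 / H_ii
  = (5.7496)^2/9 + (4.7829)^2/6 + (-1.0794)^2/3
  = 3.6731 + 3.8127 + 0.3884 = 7.8742
Step 3: Objective decrease = 0.5 * g^T H^(-1) g = 3.9371


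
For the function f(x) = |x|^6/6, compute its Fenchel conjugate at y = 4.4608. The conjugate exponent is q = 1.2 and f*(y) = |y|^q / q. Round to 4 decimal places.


The conjugate exponent q satisfies 1/p + 1/q = 1.
p = 6, so q = 6/(6 - 1) = 1.2
|y|^q = 4.4608^1.2 = 6.0158
f*(4.4608) = 6.0158 / 1.2 = 5.0132


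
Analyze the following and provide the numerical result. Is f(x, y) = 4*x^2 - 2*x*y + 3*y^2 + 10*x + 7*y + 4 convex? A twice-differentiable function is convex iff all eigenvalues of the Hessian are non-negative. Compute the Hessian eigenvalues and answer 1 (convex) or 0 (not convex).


The Hessian of f(x,y) = 4*x^2 - 2*x*y + 3*y^2 + 10*x + 7*y + 4 is:
H = [[8, -2], [-2, 6]]
Trace = 8 + 6 = 14
Determinant = 8*6 - (-2)^2 = 44
Discriminant = (14)^2 - 4*44 = 20.0
Eigenvalues: lambda_1 = 4.7639, lambda_2 = 9.2361
The function is convex.

1


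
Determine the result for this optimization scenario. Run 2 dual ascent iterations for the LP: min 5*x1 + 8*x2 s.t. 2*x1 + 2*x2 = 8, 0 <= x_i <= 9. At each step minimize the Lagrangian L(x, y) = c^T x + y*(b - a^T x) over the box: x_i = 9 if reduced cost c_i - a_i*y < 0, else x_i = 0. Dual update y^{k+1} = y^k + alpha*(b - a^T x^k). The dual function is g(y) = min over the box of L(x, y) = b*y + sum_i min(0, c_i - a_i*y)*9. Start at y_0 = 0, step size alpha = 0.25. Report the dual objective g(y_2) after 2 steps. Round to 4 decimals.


Dual ascent for LP: min 5*x1 + 8*x2, 2*x1 + 2*x2 = 8, 0 <= x_i <= 9
Step 1: y^k = 0.0, reduced costs: (5.0, 8.0)
  x^k = (0.0, 0.0), subgradient = b - a^T x = 8.0
  y^{k+1} = 0.0 + 0.25*8.0 = 2.0
Step 2: y^k = 2.0, reduced costs: (1.0, 4.0)
  x^k = (0.0, 0.0), subgradient = b - a^T x = 8.0
  y^{k+1} = 2.0 + 0.25*8.0 = 4.0
Dual objective at y_2 = 4.0: reduced costs (-3.0, 0.0), box minimizer x = (9.0, 0.0)
g(y_2) = b*y + (c1 - a1*y)*x1 + (c2 - a2*y)*x2 = 8*4.0 + (-3.0)*9.0 + 0.0*0.0 = 32.0 - 27.0 + 0.0 = 5.0


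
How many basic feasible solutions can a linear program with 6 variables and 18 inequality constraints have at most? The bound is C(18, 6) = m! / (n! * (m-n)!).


Each vertex corresponds to some choice of n active constraints out of m, so the number of vertices is at most C(m, n) = m! / (n!(m-n)!).
m = 18, n = 6
Numerator: 18 * 17 * 16 * 15 * 14 * 13
Denominator: 6! = 720
C(18, 6) = 18564


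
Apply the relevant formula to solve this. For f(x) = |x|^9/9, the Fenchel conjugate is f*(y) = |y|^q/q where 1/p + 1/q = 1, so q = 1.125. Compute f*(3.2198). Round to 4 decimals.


The conjugate exponent q satisfies 1/p + 1/q = 1.
p = 9, so q = 9/(9 - 1) = 1.125
|y|^q = 3.2198^1.125 = 3.7266
f*(3.2198) = 3.7266 / 1.125 = 3.3125


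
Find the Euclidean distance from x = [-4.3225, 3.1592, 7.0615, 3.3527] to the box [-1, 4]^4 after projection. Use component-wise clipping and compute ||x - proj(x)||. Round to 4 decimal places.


Project each component onto [-1, 4].
clip(-4.3225) = -1.0, clip(3.1592) = 3.1592, clip(7.0615) = 4.0, clip(3.3527) = 3.3527
Projection = [-1.0, 3.1592, 4.0, 3.3527]
Squared diffs: [11.039, 0.0, 9.3728, 0.0]
Distance = sqrt(20.4118) = 4.5179


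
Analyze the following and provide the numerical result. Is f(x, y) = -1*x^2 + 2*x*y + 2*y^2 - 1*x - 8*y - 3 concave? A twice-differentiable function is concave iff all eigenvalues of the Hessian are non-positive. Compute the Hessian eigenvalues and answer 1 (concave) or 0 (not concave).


The Hessian of f(x,y) = -1*x^2 + 2*x*y + 2*y^2 - 1*x - 8*y - 3 is:
H = [[-2, 2], [2, 4]]
Trace = -2 + 4 = 2
Determinant = -2*4 - (2)^2 = -12
Discriminant = (2)^2 - 4*-12 = 52.0
Eigenvalues: lambda_1 = -2.6056, lambda_2 = 4.6056
The function is not concave.

0


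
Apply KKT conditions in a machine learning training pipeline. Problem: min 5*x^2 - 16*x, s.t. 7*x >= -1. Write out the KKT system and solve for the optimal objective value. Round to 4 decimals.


Step 1: Try lambda = 0 (constraint inactive).
Stationarity: 2*5*x - 16 = 0
x* = 16/(2*5) = 1.6
Check constraint: 7*1.6 = 11.2 >= -1 -- satisfied.
Step 2: Compute optimal value.
f(x*) = 5*1.6^2 - 16*1.6 = -12.8


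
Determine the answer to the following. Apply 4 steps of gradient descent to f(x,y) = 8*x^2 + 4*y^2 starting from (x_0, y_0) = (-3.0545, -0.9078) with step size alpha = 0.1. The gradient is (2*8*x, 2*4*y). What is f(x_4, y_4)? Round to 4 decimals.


Gradient descent on f(x,y) = 8*x^2 + 4*y^2.
Starting point: (-3.0545, -0.9078), alpha = 0.1
Step 1: grad_x = 2*8*-3.0545 = -48.872, grad_y = 2*4*-0.9078 = -7.2624
  x_1 = -3.0545 - 0.1*-48.872 = 1.8327
  y_1 = -0.9078 - 0.1*-7.2624 = -0.1816
Step 2: grad_x = 2*8*1.8327 = 29.3232, grad_y = 2*4*-0.1816 = -1.4525
  x_2 = 1.8327 - 0.1*29.3232 = -1.0996
  y_2 = -0.1816 - 0.1*-1.4525 = -0.0363
Step 3: grad_x = 2*8*-1.0996 = -17.5939, grad_y = 2*4*-0.0363 = -0.2905
  x_3 = -1.0996 - 0.1*-17.5939 = 0.6598
  y_3 = -0.0363 - 0.1*-0.2905 = -0.0073
Step 4: grad_x = 2*8*0.6598 = 10.5564, grad_y = 2*4*-0.0073 = -0.0581
  x_4 = 0.6598 - 0.1*10.5564 = -0.3959
  y_4 = -0.0073 - 0.1*-0.0581 = -0.0015
f(-0.3959, -0.0015) = 8*(-0.3959)^2 + 4*(-0.0015)^2 = 1.2537


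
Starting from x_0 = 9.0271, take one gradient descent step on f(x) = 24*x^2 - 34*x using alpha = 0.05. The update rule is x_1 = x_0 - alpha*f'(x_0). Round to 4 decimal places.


We compute the gradient at x_0 and apply the update.
f'(x) = 48*x - 34
f'(9.0271) = 48*9.0271 - 34 = 399.3008
x_1 = 9.0271 - 0.05*399.3008 = -10.9379


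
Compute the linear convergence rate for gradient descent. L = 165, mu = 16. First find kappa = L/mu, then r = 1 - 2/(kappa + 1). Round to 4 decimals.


Step 1: Compute the condition number.
kappa = L/mu = 165/16 = 10.3125
Step 2: Compute the convergence rate.
r = 1 - 2/(kappa + 1) = 1 - 2*mu/(L + mu) = (L - mu)/(L + mu) = 149/181 = 0.8232


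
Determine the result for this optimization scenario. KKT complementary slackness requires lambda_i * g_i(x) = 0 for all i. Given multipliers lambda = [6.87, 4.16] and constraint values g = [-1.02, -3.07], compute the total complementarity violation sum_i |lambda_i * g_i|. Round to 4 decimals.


KKT complementary slackness check:
lambda_1 * g_1 = 6.87 * -1.02 = -7.0074
lambda_2 * g_2 = 4.16 * -3.07 = -12.7712
Total violation = 7.0074 + 12.7712 = 19.7786


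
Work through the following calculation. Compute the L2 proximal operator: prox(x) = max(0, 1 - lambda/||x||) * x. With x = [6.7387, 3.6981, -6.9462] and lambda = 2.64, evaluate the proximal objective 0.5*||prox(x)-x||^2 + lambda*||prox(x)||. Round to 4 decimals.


Step 1: Compute ||x||.
||x|| = 10.3603
Step 2: Compute scaling factor.
scale = max(0, 1 - 2.64/10.3603) = 0.7452
Step 3: prox(x) = [5.0216, 2.7558, -5.1762]
||prox(x)|| = 7.7203
Step 4: Proximal objective.
0.5*||prox-x||^2 = 3.4848
lambda*||prox|| = 20.3816
Total = 23.8664


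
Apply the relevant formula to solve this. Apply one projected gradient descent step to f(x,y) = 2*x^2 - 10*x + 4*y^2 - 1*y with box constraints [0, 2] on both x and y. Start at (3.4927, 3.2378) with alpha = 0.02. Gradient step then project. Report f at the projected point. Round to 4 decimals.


Step 1: Compute gradient at (3.4927, 3.2378).
grad_x = 2*2*3.4927 - 10 = 3.9708
grad_y = 2*4*3.2378 - 1 = 24.9024
Step 2: Gradient step.
x_raw = 3.4927 - 0.02*3.9708 = 3.4133
y_raw = 3.2378 - 0.02*24.9024 = 2.7398
Step 3: Project onto [0, 2].
x_proj = clip(3.4133) = 2.0
y_proj = clip(2.7398) = 2.0
Step 4: Evaluate f.
f(2.0, 2.0) = 2.0


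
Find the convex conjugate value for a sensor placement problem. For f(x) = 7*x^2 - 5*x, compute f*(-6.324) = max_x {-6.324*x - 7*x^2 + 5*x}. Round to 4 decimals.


f*(y) = sup_x {y*x - a*x^2 - b*x} = sup_x {(y-b)*x - a*x^2}
FOC: (y - b) - 2a*x = 0 => x* = (y - b)/(2a)
x* = (-6.324 + 5)/(2*7) = -0.0946
f*(-6.324) = (y-b)^2/(4a) = (-6.324 + 5)^2/(4*7)
= 1.753/28 = 0.0626


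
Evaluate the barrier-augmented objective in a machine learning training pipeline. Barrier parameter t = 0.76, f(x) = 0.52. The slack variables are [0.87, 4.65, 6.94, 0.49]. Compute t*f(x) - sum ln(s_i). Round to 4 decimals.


Step 1: Compute log-barrier.
ln values: [-0.1393, 1.5369, 1.9373, -0.7133]
phi = -(-0.1393 + 1.5369 + 1.9373 - 0.7133) = -2.6216
Step 2: Compute augmented objective.
t*f(x) = 0.76*0.52 = 0.3952
Total = 0.3952 - 2.6216 = -2.2264


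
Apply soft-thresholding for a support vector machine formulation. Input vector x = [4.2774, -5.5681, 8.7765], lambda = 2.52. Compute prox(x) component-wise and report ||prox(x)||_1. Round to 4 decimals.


Soft-thresholding with lambda = 2.52:
prox(4.2774) = sign(4.2774)*max(|4.2774| - 2.52, 0) = 1.7574
prox(-5.5681) = sign(-5.5681)*max(|-5.5681| - 2.52, 0) = -3.0481
prox(8.7765) = sign(8.7765)*max(|8.7765| - 2.52, 0) = 6.2565
prox(x) = [1.7574, -3.0481, 6.2565]
||prox(x)||_1 = 1.7574 + 3.0481 + 6.2565 = 11.062


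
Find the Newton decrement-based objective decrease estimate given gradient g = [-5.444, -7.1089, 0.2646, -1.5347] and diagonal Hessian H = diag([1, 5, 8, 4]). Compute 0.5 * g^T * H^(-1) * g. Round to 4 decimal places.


Step 1: H is diagonal, so H^(-1) * g = [-5.444, -1.4218, 0.0331, -0.3837].
Step 2: g^T H^(-1) g = sum_i g_i^2 / H_ii
  = (-5.444)^2/1 + (-7.1089)^2/5 + (0.2646)^2/8 + (-1.5347)^2/4
  = 29.6371 + 10.1073 + 0.0088 + 0.5888 = 40.342
Step 3: Objective decrease = 0.5 * g^T H^(-1) g = 20.171


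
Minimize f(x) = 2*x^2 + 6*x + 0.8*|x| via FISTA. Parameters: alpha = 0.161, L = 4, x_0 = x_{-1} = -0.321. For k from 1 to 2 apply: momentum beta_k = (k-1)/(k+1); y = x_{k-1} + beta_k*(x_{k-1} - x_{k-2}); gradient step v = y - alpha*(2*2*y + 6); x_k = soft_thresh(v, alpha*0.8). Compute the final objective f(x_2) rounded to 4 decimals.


FISTA on f(x) = 2*x^2 + 6*x + 0.8*|x|
L = 4, alpha = 0.161
Iteration 1: beta = 0.0, y = -0.321 + 0.0*(-0.321 + 0.321) = -0.321
  grad(y) = 4.716, v = y - alpha*grad = -1.0803
  prox(v) = soft_thresh(-1.0803, 0.1288) = -0.9515
Iteration 2: beta = 0.3333, y = -0.9515 + 0.3333*(-0.9515 + 0.321) = -1.1616
  grad(y) = 1.3535, v = y - alpha*grad = -1.3795
  prox(v) = soft_thresh(-1.3795, 0.1288) = -1.2507
f(x_2) = 2*(-1.2507)^2 + 6*(-1.2507) + 0.8*|-1.2507| = -3.3751


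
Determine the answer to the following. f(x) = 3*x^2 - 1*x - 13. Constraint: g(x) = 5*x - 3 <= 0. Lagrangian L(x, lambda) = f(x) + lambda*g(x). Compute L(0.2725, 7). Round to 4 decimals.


Step 1: Evaluate f(x).
f(0.2725) = 3*0.2725^2 - 1*0.2725 - 13 = -13.0497
Step 2: Evaluate g(x).
g(0.2725) = 5*0.2725 - 3 = -1.6375
Step 3: Compute Lagrangian.
L = -13.0497 + 7*-1.6375 = -24.5122


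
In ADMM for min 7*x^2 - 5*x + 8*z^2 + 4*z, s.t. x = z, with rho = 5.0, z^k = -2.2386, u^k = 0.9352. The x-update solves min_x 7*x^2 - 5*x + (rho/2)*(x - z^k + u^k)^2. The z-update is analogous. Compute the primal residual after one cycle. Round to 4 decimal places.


ADMM iteration with rho = 5.0, z^k = -2.2386, u^k = 0.9352
Step 1: x-update.
Minimize 7*x^2 - 5*x + (5.0/2)*(x + 2.2386 + 0.9352)^2
FOC: (2*7 + 5.0)*x = 5 + 5.0*(-2.2386 - 0.9352)
x^{k+1} = -0.5721
Step 2: z-update.
Minimize 8*z^2 + 4*z + (5.0/2)*(-0.5721 - z + 0.9352)^2
FOC: (2*8 + 5.0)*z = -4 + 5.0*(-0.5721 + 0.9352)
z^{k+1} = -0.104
Step 3: u-update.
u^{k+1} = 0.9352 - 0.5721 + 0.104 = 0.4672
Step 4: Primal residual = |-0.5721 + 0.104| = 0.468


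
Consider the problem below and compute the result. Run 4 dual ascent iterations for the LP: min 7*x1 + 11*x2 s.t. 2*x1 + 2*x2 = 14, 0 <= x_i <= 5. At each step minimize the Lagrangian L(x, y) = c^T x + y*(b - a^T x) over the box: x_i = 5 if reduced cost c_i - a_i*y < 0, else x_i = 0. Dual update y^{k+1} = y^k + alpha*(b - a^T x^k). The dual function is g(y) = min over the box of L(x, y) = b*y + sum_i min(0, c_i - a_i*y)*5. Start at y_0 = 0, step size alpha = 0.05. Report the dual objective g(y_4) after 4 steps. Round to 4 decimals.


Dual ascent for LP: min 7*x1 + 11*x2, 2*x1 + 2*x2 = 14, 0 <= x_i <= 5
Step 1: y^k = 0.0, reduced costs: (7.0, 11.0)
  x^k = (0.0, 0.0), subgradient = b - a^T x = 14.0
  y^{k+1} = 0.0 + 0.05*14.0 = 0.7
Step 2: y^k = 0.7, reduced costs: (5.6, 9.6)
  x^k = (0.0, 0.0), subgradient = b - a^T x = 14.0
  y^{k+1} = 0.7 + 0.05*14.0 = 1.4
Step 3: y^k = 1.4, reduced costs: (4.2, 8.2)
  x^k = (0.0, 0.0), subgradient = b - a^T x = 14.0
  y^{k+1} = 1.4 + 0.05*14.0 = 2.1
Step 4: y^k = 2.1, reduced costs: (2.8, 6.8)
  x^k = (0.0, 0.0), subgradient = b - a^T x = 14.0
  y^{k+1} = 2.1 + 0.05*14.0 = 2.8
Dual objective at y_4 = 2.8: reduced costs (1.4, 5.4), box minimizer x = (0.0, 0.0)
g(y_4) = b*y + (c1 - a1*y)*x1 + (c2 - a2*y)*x2 = 14*2.8 + 1.4*0.0 + 5.4*0.0 = 39.2 + 0.0 + 0.0 = 39.2


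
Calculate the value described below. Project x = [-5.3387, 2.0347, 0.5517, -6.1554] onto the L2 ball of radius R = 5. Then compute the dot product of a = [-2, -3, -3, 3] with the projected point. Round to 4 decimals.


Step 1: Compute ||x|| (intermediates to 6 decimals).
||x|| = sqrt((-5.3387)^2 + 2.0347^2 + 0.5517^2 + (-6.1554)^2) = 8.416356
Step 2: Project.
Since ||x|| > R, scale = R/||x|| = 5/8.416356 = 0.594081, proj(x) = scale * x
proj(x) = [-3.17162, 1.208777, 0.327754, -3.656806]
Step 3: Dot product.
a^T * proj(x) = -2*(-3.17162) - 3*1.208777 - 3*0.327754 + 3*(-3.656806) = -9.2368


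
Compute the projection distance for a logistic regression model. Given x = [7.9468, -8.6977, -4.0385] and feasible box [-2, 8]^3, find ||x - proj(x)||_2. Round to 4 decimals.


Project each component onto [-2, 8].
clip(7.9468) = 7.9468, clip(-8.6977) = -2.0, clip(-4.0385) = -2.0
Projection = [7.9468, -2.0, -2.0]
Squared diffs: [0.0, 44.8592, 4.1555]
Distance = sqrt(49.0147) = 7.001


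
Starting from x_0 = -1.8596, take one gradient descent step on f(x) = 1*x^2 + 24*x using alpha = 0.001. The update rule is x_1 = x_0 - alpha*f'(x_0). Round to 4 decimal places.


We compute the gradient at x_0 and apply the update.
f'(x) = 2*x + 24
f'(-1.8596) = 2*-1.8596 + 24 = 20.2808
x_1 = -1.8596 - 0.001*20.2808 = -1.8799


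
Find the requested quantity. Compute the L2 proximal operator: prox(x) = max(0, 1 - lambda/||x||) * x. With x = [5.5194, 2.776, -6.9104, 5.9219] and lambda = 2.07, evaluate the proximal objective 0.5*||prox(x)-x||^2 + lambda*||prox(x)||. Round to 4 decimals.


Step 1: Compute ||x||.
||x|| = 10.9997
Step 2: Compute scaling factor.
scale = max(0, 1 - 2.07/10.9997) = 0.8118
Step 3: prox(x) = [4.4807, 2.2536, -5.6099, 4.8075]
||prox(x)|| = 8.9297
Step 4: Proximal objective.
0.5*||prox-x||^2 = 2.1425
lambda*||prox|| = 18.4845
Total = 20.6268


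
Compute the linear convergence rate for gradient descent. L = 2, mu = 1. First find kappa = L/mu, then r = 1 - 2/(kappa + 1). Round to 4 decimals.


Step 1: Compute the condition number.
kappa = L/mu = 2/1 = 2.0
Step 2: Compute the convergence rate.
r = 1 - 2/(kappa + 1) = 1 - 2*mu/(L + mu) = (L - mu)/(L + mu) = 1/3 = 0.3333


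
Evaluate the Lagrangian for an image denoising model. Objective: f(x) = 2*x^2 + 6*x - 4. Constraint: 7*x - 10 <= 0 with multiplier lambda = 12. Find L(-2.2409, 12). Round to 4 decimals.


Step 1: Evaluate f(x).
f(-2.2409) = 2*(-2.2409)^2 + 6*(-2.2409) - 4 = -7.4021
Step 2: Evaluate g(x).
g(-2.2409) = 7*-2.2409 - 10 = -25.6863
Step 3: Compute Lagrangian.
L = -7.4021 + 12*-25.6863 = -315.6377


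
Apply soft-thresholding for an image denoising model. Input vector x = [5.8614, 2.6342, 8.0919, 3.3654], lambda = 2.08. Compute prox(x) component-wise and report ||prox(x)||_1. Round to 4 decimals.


Soft-thresholding with lambda = 2.08:
prox(5.8614) = sign(5.8614)*max(|5.8614| - 2.08, 0) = 3.7814
prox(2.6342) = sign(2.6342)*max(|2.6342| - 2.08, 0) = 0.5542
prox(8.0919) = sign(8.0919)*max(|8.0919| - 2.08, 0) = 6.0119
prox(3.3654) = sign(3.3654)*max(|3.3654| - 2.08, 0) = 1.2854
prox(x) = [3.7814, 0.5542, 6.0119, 1.2854]
||prox(x)||_1 = 3.7814 + 0.5542 + 6.0119 + 1.2854 = 11.6329


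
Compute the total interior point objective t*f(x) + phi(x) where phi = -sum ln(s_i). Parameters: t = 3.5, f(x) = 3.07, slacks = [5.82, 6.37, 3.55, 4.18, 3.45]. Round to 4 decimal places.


Step 1: Compute log-barrier.
ln values: [1.7613, 1.8516, 1.2669, 1.4303, 1.2384]
phi = -(1.7613 + 1.8516 + 1.2669 + 1.4303 + 1.2384) = -7.5485
Step 2: Compute augmented objective.
t*f(x) = 3.5*3.07 = 10.745
Total = 10.745 - 7.5485 = 3.1965


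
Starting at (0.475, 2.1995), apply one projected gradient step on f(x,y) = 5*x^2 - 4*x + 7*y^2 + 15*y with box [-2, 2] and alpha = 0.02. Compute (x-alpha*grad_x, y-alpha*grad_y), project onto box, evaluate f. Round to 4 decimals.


Step 1: Compute gradient at (0.475, 2.1995).
grad_x = 2*5*0.475 - 4 = 0.75
grad_y = 2*7*2.1995 + 15 = 45.793
Step 2: Gradient step.
x_raw = 0.475 - 0.02*0.75 = 0.46
y_raw = 2.1995 - 0.02*45.793 = 1.2836
Step 3: Project onto [-2, 2].
x_proj = clip(0.46) = 0.46
y_proj = clip(1.2836) = 1.2836
Step 4: Evaluate f.
f(0.46, 1.2836) = 30.0067


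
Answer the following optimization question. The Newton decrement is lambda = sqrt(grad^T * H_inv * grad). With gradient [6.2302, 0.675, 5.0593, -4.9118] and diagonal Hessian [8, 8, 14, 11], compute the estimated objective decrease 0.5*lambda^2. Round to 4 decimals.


Step 1: H is diagonal, so H^(-1) * g = [0.7788, 0.0844, 0.3614, -0.4465].
Step 2: g^T H^(-1) g = sum_i g_i^2 / H_ii
  = (6.2302)^2/8 + (0.675)^2/8 + (5.0593)^2/14 + (-4.9118)^2/11
  = 4.8519 + 0.057 + 1.8283 + 2.1933 = 8.9305
Step 3: Objective decrease = 0.5 * g^T H^(-1) g = 4.4652


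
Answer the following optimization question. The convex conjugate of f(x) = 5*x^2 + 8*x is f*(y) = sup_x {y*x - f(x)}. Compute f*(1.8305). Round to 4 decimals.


f*(y) = sup_x {y*x - a*x^2 - b*x} = sup_x {(y-b)*x - a*x^2}
FOC: (y - b) - 2a*x = 0 => x* = (y - b)/(2a)
x* = (1.8305 - 8)/(2*5) = -0.617
f*(1.8305) = (y-b)^2/(4a) = (1.8305 - 8)^2/(4*5)
= 38.0627/20 = 1.9031


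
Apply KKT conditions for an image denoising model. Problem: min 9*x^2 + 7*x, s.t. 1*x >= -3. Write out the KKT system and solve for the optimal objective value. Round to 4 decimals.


Step 1: Try lambda = 0 (constraint inactive).
Stationarity: 2*9*x + 7 = 0
x* = -7/(2*9) = -7/18 = -0.3889 (rounded; the exact value -7/18 is used below)
Check constraint: 1*-0.3889 = -0.3889 >= -3 -- satisfied.
Step 2: Compute optimal value.
f(x*) = 9*(-7/18)^2 + 7*(-7/18) = -1.3611


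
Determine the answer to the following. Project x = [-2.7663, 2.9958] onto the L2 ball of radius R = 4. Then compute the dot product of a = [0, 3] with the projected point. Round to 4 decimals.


Step 1: Compute ||x|| (intermediates to 6 decimals).
||x|| = sqrt((-2.7663)^2 + 2.9958^2) = 4.07765
Step 2: Project.
Since ||x|| > R, scale = R/||x|| = 4/4.07765 = 0.980957, proj(x) = scale * x
proj(x) = [-2.713621, 2.938751]
Step 3: Dot product.
a^T * proj(x) = 0*(-2.713621) + 3*2.938751 = 8.8163


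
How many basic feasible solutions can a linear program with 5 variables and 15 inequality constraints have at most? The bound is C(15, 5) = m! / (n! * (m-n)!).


Each vertex corresponds to some choice of n active constraints out of m, so the number of vertices is at most C(m, n) = m! / (n!(m-n)!).
m = 15, n = 5
Numerator: 15 * 14 * 13 * 12 * 11
Denominator: 5! = 120
C(15, 5) = 3003


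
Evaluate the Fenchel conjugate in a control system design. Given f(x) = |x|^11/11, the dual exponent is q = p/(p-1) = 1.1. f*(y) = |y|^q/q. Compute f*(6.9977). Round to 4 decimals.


The conjugate exponent q satisfies 1/p + 1/q = 1.
p = 11, so q = 11/(11 - 1) = 1.1
|y|^q = 6.9977^1.1 = 8.5006
f*(6.9977) = 8.5006 / 1.1 = 7.7278


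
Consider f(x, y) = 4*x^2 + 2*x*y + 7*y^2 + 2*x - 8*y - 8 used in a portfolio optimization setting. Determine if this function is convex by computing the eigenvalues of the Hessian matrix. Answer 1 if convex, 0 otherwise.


The Hessian of f(x,y) = 4*x^2 + 2*x*y + 7*y^2 + 2*x - 8*y - 8 is:
H = [[8, 2], [2, 14]]
Trace = 8 + 14 = 22
Determinant = 8*14 - (2)^2 = 108
Discriminant = (22)^2 - 4*108 = 52.0
Eigenvalues: lambda_1 = 7.3944, lambda_2 = 14.6056
The function is convex.

1


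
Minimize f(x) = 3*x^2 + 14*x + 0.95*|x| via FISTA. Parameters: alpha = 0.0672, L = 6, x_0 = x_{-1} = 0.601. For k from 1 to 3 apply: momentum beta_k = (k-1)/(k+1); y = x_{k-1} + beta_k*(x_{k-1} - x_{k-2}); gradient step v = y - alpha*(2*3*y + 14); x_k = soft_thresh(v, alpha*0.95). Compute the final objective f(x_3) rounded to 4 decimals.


FISTA on f(x) = 3*x^2 + 14*x + 0.95*|x|
L = 6, alpha = 0.0672
Iteration 1: beta = 0.0, y = 0.601 + 0.0*(0.601 - 0.601) = 0.601
  grad(y) = 17.606, v = y - alpha*grad = -0.5821
  prox(v) = soft_thresh(-0.5821, 0.0638) = -0.5183
Iteration 2: beta = 0.3333, y = -0.5183 + 0.3333*(-0.5183 - 0.601) = -0.8914
  grad(y) = 8.6517, v = y - alpha*grad = -1.4728
  prox(v) = soft_thresh(-1.4728, 0.0638) = -1.4089
Iteration 3: beta = 0.5, y = -1.4089 + 0.5*(-1.4089 + 0.5183) = -1.8543
  grad(y) = 2.8744, v = y - alpha*grad = -2.0474
  prox(v) = soft_thresh(-2.0474, 0.0638) = -1.9836
f(x_3) = 3*(-1.9836)^2 + 14*(-1.9836) + 0.95*|-1.9836| = -14.082


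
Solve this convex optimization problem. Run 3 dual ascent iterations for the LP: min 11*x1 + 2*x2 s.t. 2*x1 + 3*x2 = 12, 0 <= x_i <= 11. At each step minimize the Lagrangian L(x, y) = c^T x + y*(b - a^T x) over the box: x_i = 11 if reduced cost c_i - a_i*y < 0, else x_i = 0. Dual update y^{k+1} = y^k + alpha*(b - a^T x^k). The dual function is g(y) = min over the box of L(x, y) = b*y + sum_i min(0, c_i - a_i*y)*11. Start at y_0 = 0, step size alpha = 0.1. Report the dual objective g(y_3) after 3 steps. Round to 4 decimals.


Dual ascent for LP: min 11*x1 + 2*x2, 2*x1 + 3*x2 = 12, 0 <= x_i <= 11
Step 1: y^k = 0.0, reduced costs: (11.0, 2.0)
  x^k = (0.0, 0.0), subgradient = b - a^T x = 12.0
  y^{k+1} = 0.0 + 0.1*12.0 = 1.2
Step 2: y^k = 1.2, reduced costs: (8.6, -1.6)
  x^k = (0.0, 11.0), subgradient = b - a^T x = -21.0
  y^{k+1} = 1.2 + 0.1*-21.0 = -0.9
Step 3: y^k = -0.9, reduced costs: (12.8, 4.7)
  x^k = (0.0, 0.0), subgradient = b - a^T x = 12.0
  y^{k+1} = -0.9 + 0.1*12.0 = 0.3
Dual objective at y_3 = 0.3: reduced costs (10.4, 1.1), box minimizer x = (0.0, 0.0)
g(y_3) = b*y + (c1 - a1*y)*x1 + (c2 - a2*y)*x2 = 12*0.3 + 10.4*0.0 + 1.1*0.0 = 3.6 + 0.0 + 0.0 = 3.6


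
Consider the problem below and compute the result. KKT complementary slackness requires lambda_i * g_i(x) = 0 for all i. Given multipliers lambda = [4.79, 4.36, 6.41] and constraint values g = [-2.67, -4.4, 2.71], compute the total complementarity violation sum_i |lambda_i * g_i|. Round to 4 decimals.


KKT complementary slackness check:
lambda_1 * g_1 = 4.79 * -2.67 = -12.7893
lambda_2 * g_2 = 4.36 * -4.4 = -19.184
lambda_3 * g_3 = 6.41 * 2.71 = 17.3711
Total violation = 12.7893 + 19.184 + 17.3711 = 49.3444


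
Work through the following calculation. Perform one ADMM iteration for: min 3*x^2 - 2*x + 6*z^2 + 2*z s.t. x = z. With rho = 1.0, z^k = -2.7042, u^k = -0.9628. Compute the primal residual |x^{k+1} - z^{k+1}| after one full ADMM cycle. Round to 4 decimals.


ADMM iteration with rho = 1.0, z^k = -2.7042, u^k = -0.9628
Step 1: x-update.
Minimize 3*x^2 - 2*x + (1.0/2)*(x + 2.7042 - 0.9628)^2
FOC: (2*3 + 1.0)*x = 2 + 1.0*(-2.7042 + 0.9628)
x^{k+1} = 0.0369
Step 2: z-update.
Minimize 6*z^2 + 2*z + (1.0/2)*(0.0369 - z - 0.9628)^2
FOC: (2*6 + 1.0)*z = -2 + 1.0*(0.0369 - 0.9628)
z^{k+1} = -0.2251
Step 3: u-update.
u^{k+1} = -0.9628 + 0.0369 + 0.2251 = -0.7008
Step 4: Primal residual = |0.0369 + 0.2251| = 0.262


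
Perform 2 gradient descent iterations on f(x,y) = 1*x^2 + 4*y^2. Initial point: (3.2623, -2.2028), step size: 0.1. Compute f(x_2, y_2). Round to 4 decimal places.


Gradient descent on f(x,y) = 1*x^2 + 4*y^2.
Starting point: (3.2623, -2.2028), alpha = 0.1
Step 1: grad_x = 2*1*3.2623 = 6.5246, grad_y = 2*4*-2.2028 = -17.6224
  x_1 = 3.2623 - 0.1*6.5246 = 2.6098
  y_1 = -2.2028 - 0.1*-17.6224 = -0.4406
Step 2: grad_x = 2*1*2.6098 = 5.2197, grad_y = 2*4*-0.4406 = -3.5245
  x_2 = 2.6098 - 0.1*5.2197 = 2.0879
  y_2 = -0.4406 - 0.1*-3.5245 = -0.0881
f(2.0879, -0.0881) = 1*2.0879^2 + 4*(-0.0881)^2 = 4.3903


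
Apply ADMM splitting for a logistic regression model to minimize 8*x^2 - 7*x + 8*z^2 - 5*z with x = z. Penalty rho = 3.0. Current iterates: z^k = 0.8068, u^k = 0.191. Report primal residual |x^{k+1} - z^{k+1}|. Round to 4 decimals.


ADMM iteration with rho = 3.0, z^k = 0.8068, u^k = 0.191
Step 1: x-update.
Minimize 8*x^2 - 7*x + (3.0/2)*(x - 0.8068 + 0.191)^2
FOC: (2*8 + 3.0)*x = 7 + 3.0*(0.8068 - 0.191)
x^{k+1} = 0.4657
Step 2: z-update.
Minimize 8*z^2 - 5*z + (3.0/2)*(0.4657 - z + 0.191)^2
FOC: (2*8 + 3.0)*z = 5 + 3.0*(0.4657 + 0.191)
z^{k+1} = 0.3668
Step 3: u-update.
u^{k+1} = 0.191 + 0.4657 - 0.3668 = 0.2898
Step 4: Primal residual = |0.4657 - 0.3668| = 0.0988


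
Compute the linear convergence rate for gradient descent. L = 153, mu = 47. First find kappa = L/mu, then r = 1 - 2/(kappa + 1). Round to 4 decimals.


Step 1: Compute the condition number.
kappa = L/mu = 153/47 = 3.2553
Step 2: Compute the convergence rate.
r = 1 - 2/(kappa + 1) = 1 - 2*mu/(L + mu) = (L - mu)/(L + mu) = 106/200 = 0.53


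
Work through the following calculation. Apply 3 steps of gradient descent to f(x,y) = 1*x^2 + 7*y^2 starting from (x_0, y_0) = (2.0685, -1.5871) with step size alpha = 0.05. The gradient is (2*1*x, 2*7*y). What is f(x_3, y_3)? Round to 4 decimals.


Gradient descent on f(x,y) = 1*x^2 + 7*y^2.
Starting point: (2.0685, -1.5871), alpha = 0.05
Step 1: grad_x = 2*1*2.0685 = 4.137, grad_y = 2*7*-1.5871 = -22.2194
  x_1 = 2.0685 - 0.05*4.137 = 1.8617
  y_1 = -1.5871 - 0.05*-22.2194 = -0.4761
Step 2: grad_x = 2*1*1.8617 = 3.7233, grad_y = 2*7*-0.4761 = -6.6658
  x_2 = 1.8617 - 0.05*3.7233 = 1.6755
  y_2 = -0.4761 - 0.05*-6.6658 = -0.1428
Step 3: grad_x = 2*1*1.6755 = 3.351, grad_y = 2*7*-0.1428 = -1.9997
  x_3 = 1.6755 - 0.05*3.351 = 1.5079
  y_3 = -0.1428 - 0.05*-1.9997 = -0.0429
f(1.5079, -0.0429) = 1*1.5079^2 + 7*(-0.0429)^2 = 2.2867


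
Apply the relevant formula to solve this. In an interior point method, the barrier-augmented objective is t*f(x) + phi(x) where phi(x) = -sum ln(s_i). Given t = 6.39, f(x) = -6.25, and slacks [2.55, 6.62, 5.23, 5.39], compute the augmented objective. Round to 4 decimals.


Step 1: Compute log-barrier.
ln values: [0.9361, 1.8901, 1.6544, 1.6845]
phi = -(0.9361 + 1.8901 + 1.6544 + 1.6845) = -6.1651
Step 2: Compute augmented objective.
t*f(x) = 6.39*-6.25 = -39.9375
Total = -39.9375 - 6.1651 = -46.1026


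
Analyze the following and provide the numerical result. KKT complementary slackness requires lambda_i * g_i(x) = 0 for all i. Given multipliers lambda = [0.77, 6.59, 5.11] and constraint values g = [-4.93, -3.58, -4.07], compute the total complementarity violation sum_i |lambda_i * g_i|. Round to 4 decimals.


KKT complementary slackness check:
lambda_1 * g_1 = 0.77 * -4.93 = -3.7961
lambda_2 * g_2 = 6.59 * -3.58 = -23.5922
lambda_3 * g_3 = 5.11 * -4.07 = -20.7977
Total violation = 3.7961 + 23.5922 + 20.7977 = 48.186


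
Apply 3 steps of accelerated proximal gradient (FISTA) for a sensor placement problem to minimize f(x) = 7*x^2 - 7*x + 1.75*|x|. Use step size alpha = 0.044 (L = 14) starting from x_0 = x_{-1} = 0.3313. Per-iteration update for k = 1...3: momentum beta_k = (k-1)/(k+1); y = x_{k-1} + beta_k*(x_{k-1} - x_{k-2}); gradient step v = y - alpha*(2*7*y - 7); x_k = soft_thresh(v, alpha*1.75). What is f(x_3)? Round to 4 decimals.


FISTA on f(x) = 7*x^2 - 7*x + 1.75*|x|
L = 14, alpha = 0.044
Iteration 1: beta = 0.0, y = 0.3313 + 0.0*(0.3313 - 0.3313) = 0.3313
  grad(y) = -2.3618, v = y - alpha*grad = 0.4352
  prox(v) = soft_thresh(0.4352, 0.077) = 0.3582
Iteration 2: beta = 0.3333, y = 0.3582 + 0.3333*(0.3582 - 0.3313) = 0.3672
  grad(y) = -1.8593, v = y - alpha*grad = 0.449
  prox(v) = soft_thresh(0.449, 0.077) = 0.372
Iteration 3: beta = 0.5, y = 0.372 + 0.5*(0.372 - 0.3582) = 0.3789
  grad(y) = -1.6955, v = y - alpha*grad = 0.4535
  prox(v) = soft_thresh(0.4535, 0.077) = 0.3765
f(x_3) = 7*0.3765^2 - 7*0.3765 + 1.75*|0.3765| = -0.9844


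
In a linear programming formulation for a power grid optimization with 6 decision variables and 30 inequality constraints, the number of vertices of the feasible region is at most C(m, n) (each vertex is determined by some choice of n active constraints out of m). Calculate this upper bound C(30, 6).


Each vertex corresponds to some choice of n active constraints out of m, so the number of vertices is at most C(m, n) = m! / (n!(m-n)!).
m = 30, n = 6
Numerator: 30 * 29 * 28 * 27 * 26 * 25
Denominator: 6! = 720
C(30, 6) = 593775


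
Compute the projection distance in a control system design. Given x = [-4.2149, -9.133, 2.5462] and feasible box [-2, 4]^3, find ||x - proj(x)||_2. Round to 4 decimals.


Project each component onto [-2, 4].
clip(-4.2149) = -2.0, clip(-9.133) = -2.0, clip(2.5462) = 2.5462
Projection = [-2.0, -2.0, 2.5462]
Squared diffs: [4.9058, 50.8797, 0.0]
Distance = sqrt(55.7855) = 7.469


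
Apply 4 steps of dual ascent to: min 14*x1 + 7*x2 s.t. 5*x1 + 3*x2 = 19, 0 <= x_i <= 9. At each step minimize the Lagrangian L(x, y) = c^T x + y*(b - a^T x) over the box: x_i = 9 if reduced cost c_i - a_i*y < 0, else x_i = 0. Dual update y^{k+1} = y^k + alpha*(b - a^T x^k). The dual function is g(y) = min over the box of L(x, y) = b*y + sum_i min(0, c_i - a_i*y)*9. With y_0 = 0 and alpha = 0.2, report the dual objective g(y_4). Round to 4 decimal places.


Dual ascent for LP: min 14*x1 + 7*x2, 5*x1 + 3*x2 = 19, 0 <= x_i <= 9
Step 1: y^k = 0.0, reduced costs: (14.0, 7.0)
  x^k = (0.0, 0.0), subgradient = b - a^T x = 19.0
  y^{k+1} = 0.0 + 0.2*19.0 = 3.8
Step 2: y^k = 3.8, reduced costs: (-5.0, -4.4)
  x^k = (9.0, 9.0), subgradient = b - a^T x = -53.0
  y^{k+1} = 3.8 + 0.2*-53.0 = -6.8
Step 3: y^k = -6.8, reduced costs: (48.0, 27.4)
  x^k = (0.0, 0.0), subgradient = b - a^T x = 19.0
  y^{k+1} = -6.8 + 0.2*19.0 = -3.0
Step 4: y^k = -3.0, reduced costs: (29.0, 16.0)
  x^k = (0.0, 0.0), subgradient = b - a^T x = 19.0
  y^{k+1} = -3.0 + 0.2*19.0 = 0.8
Dual objective at y_4 = 0.8: reduced costs (10.0, 4.6), box minimizer x = (0.0, 0.0)
g(y_4) = b*y + (c1 - a1*y)*x1 + (c2 - a2*y)*x2 = 19*0.8 + 10.0*0.0 + 4.6*0.0 = 15.2 + 0.0 + 0.0 = 15.2


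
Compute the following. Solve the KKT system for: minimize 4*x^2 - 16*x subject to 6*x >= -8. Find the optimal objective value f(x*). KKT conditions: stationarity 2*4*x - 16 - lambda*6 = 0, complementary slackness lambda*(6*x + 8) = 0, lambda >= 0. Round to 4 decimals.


Step 1: Try lambda = 0 (constraint inactive).
Stationarity: 2*4*x - 16 = 0
x* = 16/(2*4) = 2.0
Check constraint: 6*2.0 = 12.0 >= -8 -- satisfied.
Step 2: Compute optimal value.
f(x*) = 4*2.0^2 - 16*2.0 = -16.0


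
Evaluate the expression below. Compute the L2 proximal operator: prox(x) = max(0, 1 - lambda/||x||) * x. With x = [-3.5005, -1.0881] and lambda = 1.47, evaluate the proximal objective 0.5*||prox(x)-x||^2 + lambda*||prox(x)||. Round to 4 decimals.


Step 1: Compute ||x||.
||x|| = 3.6657
Step 2: Compute scaling factor.
scale = max(0, 1 - 1.47/3.6657) = 0.599
Step 3: prox(x) = [-2.0968, -0.6518]
||prox(x)|| = 2.1957
Step 4: Proximal objective.
0.5*||prox-x||^2 = 1.0805
lambda*||prox|| = 3.2277
Total = 4.3082


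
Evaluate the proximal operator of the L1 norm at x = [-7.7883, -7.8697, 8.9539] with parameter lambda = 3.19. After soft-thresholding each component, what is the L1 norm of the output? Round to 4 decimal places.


Soft-thresholding with lambda = 3.19:
prox(-7.7883) = sign(-7.7883)*max(|-7.7883| - 3.19, 0) = -4.5983
prox(-7.8697) = sign(-7.8697)*max(|-7.8697| - 3.19, 0) = -4.6797
prox(8.9539) = sign(8.9539)*max(|8.9539| - 3.19, 0) = 5.7639
prox(x) = [-4.5983, -4.6797, 5.7639]
||prox(x)||_1 = 4.5983 + 4.6797 + 5.7639 = 15.0419


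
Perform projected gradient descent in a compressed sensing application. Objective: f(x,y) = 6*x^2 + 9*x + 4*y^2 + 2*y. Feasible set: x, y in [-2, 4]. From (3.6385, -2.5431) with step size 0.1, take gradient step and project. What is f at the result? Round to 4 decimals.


Step 1: Compute gradient at (3.6385, -2.5431).
grad_x = 2*6*3.6385 + 9 = 52.662
grad_y = 2*4*-2.5431 + 2 = -18.3448
Step 2: Gradient step.
x_raw = 3.6385 - 0.1*52.662 = -1.6277
y_raw = -2.5431 - 0.1*-18.3448 = -0.7086
Step 3: Project onto [-2, 4].
x_proj = clip(-1.6277) = -1.6277
y_proj = clip(-0.7086) = -0.7086
Step 4: Evaluate f.
f(-1.6277, -0.7086) = 1.8385


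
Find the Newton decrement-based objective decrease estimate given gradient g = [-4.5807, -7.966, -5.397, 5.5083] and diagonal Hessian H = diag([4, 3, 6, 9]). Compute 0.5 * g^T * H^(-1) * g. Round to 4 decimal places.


Step 1: H is diagonal, so H^(-1) * g = [-1.1452, -2.6553, -0.8995, 0.612].
Step 2: g^T H^(-1) g = sum_i g_i^2 / H_ii
  = (-4.5807)^2/4 + (-7.966)^2/3 + (-5.397)^2/6 + (5.5083)^2/9
  = 5.2457 + 21.1524 + 4.8546 + 3.3713 = 34.624
Step 3: Objective decrease = 0.5 * g^T H^(-1) g = 17.312


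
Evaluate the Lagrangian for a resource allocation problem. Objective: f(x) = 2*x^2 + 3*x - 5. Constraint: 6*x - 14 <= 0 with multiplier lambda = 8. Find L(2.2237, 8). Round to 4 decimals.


Step 1: Evaluate f(x).
f(2.2237) = 2*2.2237^2 + 3*2.2237 - 5 = 11.5608
Step 2: Evaluate g(x).
g(2.2237) = 6*2.2237 - 14 = -0.6578
Step 3: Compute Lagrangian.
L = 11.5608 + 8*-0.6578 = 6.2984


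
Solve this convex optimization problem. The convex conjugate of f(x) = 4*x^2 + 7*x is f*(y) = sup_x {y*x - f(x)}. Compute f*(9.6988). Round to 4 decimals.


f*(y) = sup_x {y*x - a*x^2 - b*x} = sup_x {(y-b)*x - a*x^2}
FOC: (y - b) - 2a*x = 0 => x* = (y - b)/(2a)
x* = (9.6988 - 7)/(2*4) = 0.3374
f*(9.6988) = (y-b)^2/(4a) = (9.6988 - 7)^2/(4*4)
= 7.2835/16 = 0.4552


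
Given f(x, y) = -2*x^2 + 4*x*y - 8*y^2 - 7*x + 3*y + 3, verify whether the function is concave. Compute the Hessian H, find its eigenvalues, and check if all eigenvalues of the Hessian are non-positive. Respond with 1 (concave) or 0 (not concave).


The Hessian of f(x,y) = -2*x^2 + 4*x*y - 8*y^2 - 7*x + 3*y + 3 is:
H = [[-4, 4], [4, -16]]
Trace = -4 - 16 = -20
Determinant = -4*-16 - (4)^2 = 48
Discriminant = (-20)^2 - 4*48 = 208.0
Eigenvalues: lambda_1 = -17.2111, lambda_2 = -2.7889
The function is concave.

1


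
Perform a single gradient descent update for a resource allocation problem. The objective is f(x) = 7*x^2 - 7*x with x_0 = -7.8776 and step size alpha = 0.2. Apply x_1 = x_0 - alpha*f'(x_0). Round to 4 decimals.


We compute the gradient at x_0 and apply the update.
f'(x) = 14*x - 7
f'(-7.8776) = 14*-7.8776 - 7 = -117.2864
x_1 = -7.8776 - 0.2*-117.2864 = 15.5797


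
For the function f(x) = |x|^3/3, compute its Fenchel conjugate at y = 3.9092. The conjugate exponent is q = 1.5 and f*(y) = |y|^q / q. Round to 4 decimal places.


The conjugate exponent q satisfies 1/p + 1/q = 1.
p = 3, so q = 3/(3 - 1) = 1.5
|y|^q = 3.9092^1.5 = 7.7292
f*(3.9092) = 7.7292 / 1.5 = 5.1528
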